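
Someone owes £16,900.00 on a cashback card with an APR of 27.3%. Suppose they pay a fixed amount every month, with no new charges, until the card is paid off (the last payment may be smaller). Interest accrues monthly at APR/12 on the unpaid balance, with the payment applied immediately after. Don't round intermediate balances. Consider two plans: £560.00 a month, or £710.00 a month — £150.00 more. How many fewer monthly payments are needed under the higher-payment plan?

17 fewer payments

Monthly rate r = 27.3%/12 = 2.275% = 0.02275.
At £560.00/mo: n = ⌈−ln(1 − rB₀/P)/ln(1+r)⌉ = 52 payments (last £322.83); total interest = total paid − £16,900.00 = £11,982.83.
At £710.00/mo: 35 payments (last £474.99); total interest £7,714.99.
Payments saved = 52 − 35 = 17.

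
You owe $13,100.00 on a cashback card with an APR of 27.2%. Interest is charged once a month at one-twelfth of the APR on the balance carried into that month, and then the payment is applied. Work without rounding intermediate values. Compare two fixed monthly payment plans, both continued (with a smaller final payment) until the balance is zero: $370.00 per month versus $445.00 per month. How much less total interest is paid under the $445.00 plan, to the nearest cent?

$4,930.81

Monthly rate r = 27.2%/12 = 2.26667% = 0.0226667.
At $370.00/mo: n = ⌈−ln(1 − rB₀/P)/ln(1+r)⌉ = 73 payments (last $138.84); total interest = total paid − $13,100.00 = $13,678.84.
At $445.00/mo: 50 payments (last $43.03); total interest $8,748.03.
Interest saved = $13,678.84 − $8,748.03 = $4,930.81.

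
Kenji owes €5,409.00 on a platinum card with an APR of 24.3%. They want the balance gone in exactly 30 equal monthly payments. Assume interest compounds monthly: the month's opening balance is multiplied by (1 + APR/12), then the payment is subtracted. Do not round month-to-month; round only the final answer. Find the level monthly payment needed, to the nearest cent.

Monthly rate r = 24.3%/12 = 2.025% = 0.02025.
Level-payment amortization: P = B₀·r / (1 − (1+r)^(−n)) = 5409.00·0.02025 / (1 − 1.02025^(−30)).
Denominator 1 − (1+r)^(−30) = 0.451973074.
P = 109.532 / 0.451973074 ≈ 242.34.

€242.34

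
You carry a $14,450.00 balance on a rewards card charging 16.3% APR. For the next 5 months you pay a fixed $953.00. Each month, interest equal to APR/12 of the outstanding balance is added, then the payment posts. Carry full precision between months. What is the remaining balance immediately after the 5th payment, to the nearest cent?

Monthly rate r = 16.3%/12 = 1.35833% = 0.0135833.
Each month: B ← B·(1+r) − $953.00.
Month 1: interest $196.28; balance after payment $13,693.28.
Month 2: interest $186.00; balance after payment $12,926.28.
Month 3: interest $175.58; balance after payment $12,148.86.
Month 4: interest $165.02; balance after payment $11,360.88.
Month 5: interest $154.32; balance after payment $10,562.20.

$10,562.20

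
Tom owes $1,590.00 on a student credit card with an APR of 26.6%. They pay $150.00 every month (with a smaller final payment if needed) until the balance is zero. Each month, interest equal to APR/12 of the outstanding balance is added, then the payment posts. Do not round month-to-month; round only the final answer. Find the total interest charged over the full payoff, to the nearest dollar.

$243

Monthly rate r = 26.6%/12 = 2.21667% = 0.0221667.
Payoff takes n = ⌈−ln(1 − rB₀/P)/ln(1+r)⌉ = ⌈12.216⌉ = 13 payments; the last is $32.72.
Total paid = 12·$150.00 + $32.72 = $1,832.72.
Total interest = total paid − principal = $1,832.72 − $1,590.00 = $242.72.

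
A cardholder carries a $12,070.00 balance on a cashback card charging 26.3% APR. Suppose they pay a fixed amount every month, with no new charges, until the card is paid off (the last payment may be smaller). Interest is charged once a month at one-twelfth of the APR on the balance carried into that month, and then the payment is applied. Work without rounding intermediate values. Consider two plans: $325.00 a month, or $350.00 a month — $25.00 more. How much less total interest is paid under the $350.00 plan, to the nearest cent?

$2,451.50

Monthly rate r = 26.3%/12 = 2.19167% = 0.0219167.
At $325.00/mo: n = ⌈−ln(1 − rB₀/P)/ln(1+r)⌉ = 78 payments (last $186.61); total interest = total paid − $12,070.00 = $13,141.61.
At $350.00/mo: 66 payments (last $10.11); total interest $10,690.11.
Interest saved = $13,141.61 − $10,690.11 = $2,451.50.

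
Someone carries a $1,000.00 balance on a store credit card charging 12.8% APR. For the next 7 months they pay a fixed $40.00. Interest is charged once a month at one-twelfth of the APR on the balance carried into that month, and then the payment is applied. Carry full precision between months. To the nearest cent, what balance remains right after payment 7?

Monthly rate r = 12.8%/12 = 1.06667% = 0.0106667.
Each month: B ← B·(1+r) − $40.00.
Month 1: interest $10.67; balance after payment $970.67.
Month 2: interest $10.35; balance after payment $941.02.
Month 3: interest $10.04; balance after payment $911.06.
Month 4: interest $9.72; balance after payment $880.78.
Month 5: interest $9.39; balance after payment $850.17.
Month 6: interest $9.07; balance after payment $819.24.
Month 7: interest $8.74; balance after payment $787.98.

$787.98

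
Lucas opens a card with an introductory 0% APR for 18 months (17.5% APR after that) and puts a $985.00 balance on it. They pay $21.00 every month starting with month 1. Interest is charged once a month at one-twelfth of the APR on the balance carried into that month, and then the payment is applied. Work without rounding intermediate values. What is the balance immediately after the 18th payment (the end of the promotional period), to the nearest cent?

Promo months 1–18 at r₀ = 0%/12 = 0; months 19+ at r₁ = 17.5%/12 = 0.0145833.
After month 18 (no interest yet): B = $985.00 − 18·$21.00 = $607.00.

$607.00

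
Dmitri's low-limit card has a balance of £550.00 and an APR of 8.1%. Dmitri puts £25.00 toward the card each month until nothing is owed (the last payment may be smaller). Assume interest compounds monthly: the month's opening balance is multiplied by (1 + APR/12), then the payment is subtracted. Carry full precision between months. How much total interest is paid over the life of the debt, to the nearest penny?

Monthly rate r = 8.1%/12 = 0.675% = 0.00675.
Payoff takes n = ⌈−ln(1 − rB₀/P)/ln(1+r)⌉ = ⌈23.896⌉ = 24 payments; the last is £22.41.
Total paid = 23·£25.00 + £22.41 = £597.41.
Total interest = total paid − principal = £597.41 − £550.00 = £47.41.

£47.41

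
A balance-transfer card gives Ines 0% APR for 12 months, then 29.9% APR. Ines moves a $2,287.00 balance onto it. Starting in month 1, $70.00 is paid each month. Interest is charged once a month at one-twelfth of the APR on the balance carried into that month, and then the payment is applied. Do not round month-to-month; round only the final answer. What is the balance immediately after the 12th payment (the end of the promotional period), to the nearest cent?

Promo months 1–12 at r₀ = 0%/12 = 0; months 13+ at r₁ = 29.9%/12 = 0.0249167.
After month 12 (no interest yet): B = $2,287.00 − 12·$70.00 = $1,447.00.

$1,447.00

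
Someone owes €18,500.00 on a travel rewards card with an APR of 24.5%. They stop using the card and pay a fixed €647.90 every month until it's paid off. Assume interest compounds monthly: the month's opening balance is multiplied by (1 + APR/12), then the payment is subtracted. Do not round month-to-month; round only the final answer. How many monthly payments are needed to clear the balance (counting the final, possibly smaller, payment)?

44 payments

Monthly rate r = 24.5%/12 = 2.04167% = 0.0204167.
Recurrence: B ← B·(1+r) − €647.90.
Month 1: interest €377.71; balance after payment €18,229.81.
Month 2: interest €372.19; balance after payment €17,954.10.
Closed form: n = −ln(1 − rB₀/P)/ln(1+r) = −ln(0.41703)/ln(1.02042) ≈ 43.274, so the balance reaches zero during payment 44.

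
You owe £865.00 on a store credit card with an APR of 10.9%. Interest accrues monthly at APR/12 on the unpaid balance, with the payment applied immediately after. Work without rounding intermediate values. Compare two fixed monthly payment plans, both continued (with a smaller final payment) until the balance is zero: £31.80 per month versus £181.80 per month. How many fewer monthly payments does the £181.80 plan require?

27 fewer payments

Monthly rate r = 10.9%/12 = 0.908333% = 0.00908333.
At £31.80/mo: n = ⌈−ln(1 − rB₀/P)/ln(1+r)⌉ = 32 payments (last £12.28); total interest = total paid − £865.00 = £133.08.
At £181.80/mo: 5 payments (last £161.14); total interest £23.34.
Payments saved = 32 − 5 = 27.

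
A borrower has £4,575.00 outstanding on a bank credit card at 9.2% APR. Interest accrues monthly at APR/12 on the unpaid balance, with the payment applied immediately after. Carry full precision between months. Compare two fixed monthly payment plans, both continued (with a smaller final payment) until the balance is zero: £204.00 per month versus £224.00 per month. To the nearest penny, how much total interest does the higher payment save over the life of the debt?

£44.69

Monthly rate r = 9.2%/12 = 0.766667% = 0.00766667.
At £204.00/mo: n = ⌈−ln(1 − rB₀/P)/ln(1+r)⌉ = 25 payments (last £143.52); total interest = total paid − £4,575.00 = £464.52.
At £224.00/mo: 23 payments (last £66.83); total interest £419.83.
Interest saved = £464.52 − £419.83 = £44.69.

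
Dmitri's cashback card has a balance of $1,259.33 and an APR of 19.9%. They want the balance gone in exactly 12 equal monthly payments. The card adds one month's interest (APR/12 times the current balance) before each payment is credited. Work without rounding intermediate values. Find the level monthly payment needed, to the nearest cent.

$116.60

Monthly rate r = 19.9%/12 = 1.65833% = 0.0165833.
Level-payment amortization: P = B₀·r / (1 − (1+r)^(−n)) = 1259.33·0.0165833 / (1 − 1.01658^(−12)).
Denominator 1 − (1+r)^(−12) = 0.17911149.
P = 20.8839 / 0.17911149 ≈ 116.60.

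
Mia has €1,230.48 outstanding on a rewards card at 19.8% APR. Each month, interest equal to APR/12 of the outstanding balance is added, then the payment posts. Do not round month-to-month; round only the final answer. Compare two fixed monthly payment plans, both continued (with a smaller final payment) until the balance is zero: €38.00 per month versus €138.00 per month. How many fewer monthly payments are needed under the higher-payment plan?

37 fewer payments

Monthly rate r = 19.8%/12 = 1.65% = 0.0165.
At €38.00/mo: n = ⌈−ln(1 − rB₀/P)/ln(1+r)⌉ = 47 payments (last €26.49); total interest = total paid − €1,230.48 = €544.01.
At €138.00/mo: 10 payments (last €100.16); total interest €111.68.
Payments saved = 47 − 10 = 37.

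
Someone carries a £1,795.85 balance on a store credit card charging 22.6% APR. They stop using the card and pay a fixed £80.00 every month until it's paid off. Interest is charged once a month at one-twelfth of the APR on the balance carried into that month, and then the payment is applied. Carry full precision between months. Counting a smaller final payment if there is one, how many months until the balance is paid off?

30 months

Monthly rate r = 22.6%/12 = 1.88333% = 0.0188333.
Recurrence: B ← B·(1+r) − £80.00.
Month 1: interest £33.82; balance after payment £1,749.67.
Month 2: interest £32.95; balance after payment £1,702.62.
Closed form: n = −ln(1 − rB₀/P)/ln(1+r) = −ln(0.57723)/ln(1.01883) ≈ 29.452, so the balance reaches zero during payment 30.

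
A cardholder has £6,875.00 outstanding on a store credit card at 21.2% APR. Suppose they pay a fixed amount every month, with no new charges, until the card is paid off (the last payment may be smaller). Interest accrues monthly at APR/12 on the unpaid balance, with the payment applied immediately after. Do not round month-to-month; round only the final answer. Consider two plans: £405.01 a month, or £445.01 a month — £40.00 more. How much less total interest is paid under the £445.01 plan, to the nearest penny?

£145.89

Monthly rate r = 21.2%/12 = 1.76667% = 0.0176667.
At £405.01/mo: n = ⌈−ln(1 − rB₀/P)/ln(1+r)⌉ = 21 payments (last £145.80); total interest = total paid − £6,875.00 = £1,371.00.
At £445.01/mo: 19 payments (last £89.93); total interest £1,225.11.
Interest saved = £1,371.00 − £1,225.11 = £145.89.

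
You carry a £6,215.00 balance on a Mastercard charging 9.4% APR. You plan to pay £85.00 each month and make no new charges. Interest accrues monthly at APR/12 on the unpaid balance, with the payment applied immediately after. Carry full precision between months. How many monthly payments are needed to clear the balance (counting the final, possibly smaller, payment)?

109 payments

Monthly rate r = 9.4%/12 = 0.783333% = 0.00783333.
Recurrence: B ← B·(1+r) − £85.00.
Month 1: interest £48.68; balance after payment £6,178.68.
Month 2: interest £48.40; balance after payment £6,142.08.
Closed form: n = −ln(1 − rB₀/P)/ln(1+r) = −ln(0.42725)/ln(1.00783) ≈ 108.986, so the balance reaches zero during payment 109.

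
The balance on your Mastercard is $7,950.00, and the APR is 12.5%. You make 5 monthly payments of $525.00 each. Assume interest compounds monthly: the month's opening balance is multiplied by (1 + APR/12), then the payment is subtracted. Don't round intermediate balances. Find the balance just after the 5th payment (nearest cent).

$5,692.52

Monthly rate r = 12.5%/12 = 1.04167% = 0.0104167.
Each month: B ← B·(1+r) − $525.00.
Month 1: interest $82.81; balance after payment $7,507.81.
Month 2: interest $78.21; balance after payment $7,061.02.
Month 3: interest $73.55; balance after payment $6,609.57.
Month 4: interest $68.85; balance after payment $6,153.42.
Month 5: interest $64.10; balance after payment $5,692.52.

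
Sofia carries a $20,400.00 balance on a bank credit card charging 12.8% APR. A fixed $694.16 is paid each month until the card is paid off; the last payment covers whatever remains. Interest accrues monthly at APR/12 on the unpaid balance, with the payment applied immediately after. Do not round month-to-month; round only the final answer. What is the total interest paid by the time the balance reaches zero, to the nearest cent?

$4,207.44

Monthly rate r = 12.8%/12 = 1.06667% = 0.0106667.
Payoff takes n = ⌈−ln(1 − rB₀/P)/ln(1+r)⌉ = ⌈35.448⌉ = 36 payments; the last is $311.84.
Total paid = 35·$694.16 + $311.84 = $24,607.44.
Total interest = total paid − principal = $24,607.44 − $20,400.00 = $4,207.44.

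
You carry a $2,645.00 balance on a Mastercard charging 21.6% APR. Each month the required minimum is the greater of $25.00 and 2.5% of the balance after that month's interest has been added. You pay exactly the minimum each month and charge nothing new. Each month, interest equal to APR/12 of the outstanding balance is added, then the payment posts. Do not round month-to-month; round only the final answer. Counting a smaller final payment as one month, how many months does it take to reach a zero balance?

Monthly rate r = 21.6%/12 = 1.8% = 0.018.
While 2.5% of the post-interest balance exceeds $25.00, each month B ← (B·(1+r))·(1 − 0.025), i.e. B shrinks by the factor (1+r)·0.975 = 0.99255.
This holds for months 1–133. Entering month 134 the balance is $978.35; 2.5% of the post-interest balance is now below $25.00, so the flat $25.00 minimum applies from here.
From month 134 a fixed $25.00 at rate r clears $978.35 in 69 more payments. Total: 133 + 69 = 202 months.

202 months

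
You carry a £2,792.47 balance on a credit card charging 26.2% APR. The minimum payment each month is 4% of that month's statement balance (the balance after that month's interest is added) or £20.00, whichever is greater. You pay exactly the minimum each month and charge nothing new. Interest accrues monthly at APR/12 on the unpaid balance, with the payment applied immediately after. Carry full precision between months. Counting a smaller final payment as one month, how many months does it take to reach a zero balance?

Monthly rate r = 26.2%/12 = 2.18333% = 0.0218333.
While 4% of the post-interest balance exceeds £20.00, each month B ← (B·(1+r))·(1 − 0.04), i.e. B shrinks by the factor (1+r)·0.96 = 0.98096.
This holds for months 1–91. Entering month 92 the balance is £485.58; 4% of the post-interest balance is now below £20.00, so the flat £20.00 minimum applies from here.
From month 92 a fixed £20.00 at rate r clears £485.58 in 35 more payments. Total: 91 + 35 = 126 months.

126 months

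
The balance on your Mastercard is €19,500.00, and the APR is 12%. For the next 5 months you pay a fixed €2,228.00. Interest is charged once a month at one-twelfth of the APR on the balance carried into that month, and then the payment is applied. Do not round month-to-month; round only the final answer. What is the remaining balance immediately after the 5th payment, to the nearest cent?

€9,129.66

Monthly rate r = 12%/12 = 1% = 0.01.
Each month: B ← B·(1+r) − €2,228.00.
Month 1: interest €195.00; balance after payment €17,467.00.
Month 2: interest €174.67; balance after payment €15,413.67.
Month 3: interest €154.14; balance after payment €13,339.81.
Month 4: interest €133.40; balance after payment €11,245.20.
Month 5: interest €112.45; balance after payment €9,129.66.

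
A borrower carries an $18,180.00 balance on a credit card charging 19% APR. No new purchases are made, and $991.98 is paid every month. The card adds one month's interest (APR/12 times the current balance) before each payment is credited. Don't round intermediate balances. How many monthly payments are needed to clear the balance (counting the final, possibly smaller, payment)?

22 payments

Monthly rate r = 19%/12 = 1.58333% = 0.0158333.
Recurrence: B ← B·(1+r) − $991.98.
Month 1: interest $287.85; balance after payment $17,475.87.
Month 2: interest $276.70; balance after payment $16,760.59.
Closed form: n = −ln(1 − rB₀/P)/ln(1+r) = −ln(0.70982)/ln(1.01583) ≈ 21.818, so the balance reaches zero during payment 22.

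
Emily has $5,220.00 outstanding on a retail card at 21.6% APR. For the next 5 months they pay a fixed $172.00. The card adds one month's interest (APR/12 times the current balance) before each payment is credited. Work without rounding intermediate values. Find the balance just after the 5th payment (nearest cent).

Monthly rate r = 21.6%/12 = 1.8% = 0.018.
Each month: B ← B·(1+r) − $172.00.
Month 1: interest $93.96; balance after payment $5,141.96.
Month 2: interest $92.56; balance after payment $5,062.52.
Month 3: interest $91.13; balance after payment $4,981.64.
Month 4: interest $89.67; balance after payment $4,899.31.
Month 5: interest $88.19; balance after payment $4,815.50.

$4,815.50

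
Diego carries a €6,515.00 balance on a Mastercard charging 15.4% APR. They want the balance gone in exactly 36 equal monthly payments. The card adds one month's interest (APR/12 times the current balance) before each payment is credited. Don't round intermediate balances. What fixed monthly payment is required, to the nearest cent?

Monthly rate r = 15.4%/12 = 1.28333% = 0.0128333.
Level-payment amortization: P = B₀·r / (1 − (1+r)^(−n)) = 6515.00·0.0128333 / (1 − 1.01283^(−36)).
Denominator 1 − (1+r)^(−36) = 0.368123061.
P = 83.6092 / 0.368123061 ≈ 227.12.

€227.12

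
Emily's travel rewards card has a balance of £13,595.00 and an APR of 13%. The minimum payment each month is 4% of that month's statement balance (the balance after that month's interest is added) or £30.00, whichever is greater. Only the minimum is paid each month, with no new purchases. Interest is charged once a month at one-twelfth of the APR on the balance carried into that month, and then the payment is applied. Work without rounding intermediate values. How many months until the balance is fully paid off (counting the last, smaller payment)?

Monthly rate r = 13%/12 = 1.08333% = 0.0108333.
While 4% of the post-interest balance exceeds £30.00, each month B ← (B·(1+r))·(1 − 0.04), i.e. B shrinks by the factor (1+r)·0.96 = 0.9704.
This holds for months 1–97. Entering month 98 the balance is £737.23; 4% of the post-interest balance is now below £30.00, so the flat £30.00 minimum applies from here.
From month 98 a fixed £30.00 at rate r clears £737.23 in 29 more payments. Total: 97 + 29 = 126 months.

126 months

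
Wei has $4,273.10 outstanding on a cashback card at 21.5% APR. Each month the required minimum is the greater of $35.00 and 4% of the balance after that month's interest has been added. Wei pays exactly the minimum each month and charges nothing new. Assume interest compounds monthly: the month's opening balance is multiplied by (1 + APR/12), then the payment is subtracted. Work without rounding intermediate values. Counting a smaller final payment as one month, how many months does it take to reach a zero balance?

Monthly rate r = 21.5%/12 = 1.79167% = 0.0179167.
While 4% of the post-interest balance exceeds $35.00, each month B ← (B·(1+r))·(1 − 0.04), i.e. B shrinks by the factor (1+r)·0.96 = 0.9772.
This holds for months 1–70. Entering month 71 the balance is $850.33; 4% of the post-interest balance is now below $35.00, so the flat $35.00 minimum applies from here.
From month 71 a fixed $35.00 at rate r clears $850.33 in 33 more payments. Total: 70 + 33 = 103 months.

103 months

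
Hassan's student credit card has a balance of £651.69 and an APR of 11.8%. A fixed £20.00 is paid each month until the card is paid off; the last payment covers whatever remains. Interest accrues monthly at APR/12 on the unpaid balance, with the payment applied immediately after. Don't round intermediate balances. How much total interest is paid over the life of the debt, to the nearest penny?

£137.83

Monthly rate r = 11.8%/12 = 0.983333% = 0.00983333.
Payoff takes n = ⌈−ln(1 − rB₀/P)/ln(1+r)⌉ = ⌈39.475⌉ = 40 payments; the last is £9.52.
Total paid = 39·£20.00 + £9.52 = £789.52.
Total interest = total paid − principal = £789.52 − £651.69 = £137.83.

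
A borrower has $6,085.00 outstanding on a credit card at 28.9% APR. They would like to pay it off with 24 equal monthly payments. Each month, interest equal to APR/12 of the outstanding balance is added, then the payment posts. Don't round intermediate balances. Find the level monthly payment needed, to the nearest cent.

$336.79

Monthly rate r = 28.9%/12 = 2.40833% = 0.0240833.
Level-payment amortization: P = B₀·r / (1 − (1+r)^(−n)) = 6085.00·0.0240833 / (1 − 1.02408^(−24)).
Denominator 1 − (1+r)^(−24) = 0.435124363.
P = 146.547 / 0.435124363 ≈ 336.79.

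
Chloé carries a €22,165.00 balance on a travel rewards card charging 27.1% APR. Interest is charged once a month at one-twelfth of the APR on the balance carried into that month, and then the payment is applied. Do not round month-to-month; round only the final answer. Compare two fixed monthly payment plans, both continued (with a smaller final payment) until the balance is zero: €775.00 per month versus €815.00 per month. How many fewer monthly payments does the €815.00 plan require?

Monthly rate r = 27.1%/12 = 2.25833% = 0.0225833.
At €775.00/mo: n = ⌈−ln(1 − rB₀/P)/ln(1+r)⌉ = 47 payments (last €378.76); total interest = total paid − €22,165.00 = €13,863.76.
At €815.00/mo: 43 payments (last €529.24); total interest €12,594.24.
Payments saved = 47 − 43 = 4.

4 fewer payments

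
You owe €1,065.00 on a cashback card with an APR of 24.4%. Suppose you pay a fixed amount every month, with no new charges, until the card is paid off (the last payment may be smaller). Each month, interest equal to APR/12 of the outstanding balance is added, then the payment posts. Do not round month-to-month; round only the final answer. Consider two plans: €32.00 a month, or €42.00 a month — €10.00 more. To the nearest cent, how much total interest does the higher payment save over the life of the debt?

€282.82

Monthly rate r = 24.4%/12 = 2.03333% = 0.0203333.
At €32.00/mo: n = ⌈−ln(1 − rB₀/P)/ln(1+r)⌉ = 57 payments (last €3.19); total interest = total paid − €1,065.00 = €730.19.
At €42.00/mo: 37 payments (last €0.37); total interest €447.37.
Interest saved = €730.19 − €447.37 = €282.82.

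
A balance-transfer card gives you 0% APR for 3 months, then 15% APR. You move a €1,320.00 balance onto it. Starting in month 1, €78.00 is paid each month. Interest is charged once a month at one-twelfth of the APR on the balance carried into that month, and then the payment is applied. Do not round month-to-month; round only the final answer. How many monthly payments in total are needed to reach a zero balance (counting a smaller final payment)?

Promo months 1–3 at r₀ = 0%/12 = 0; months 4+ at r₁ = 15%/12 = 0.0125.
After month 3 (no interest yet): B = €1,320.00 − 3·€78.00 = €1,086.00.
Then at r₁ with €78.00/mo: n₂ = −ln(1 − r₁·B/P)/ln(1+r₁) ≈ 15.39 → 16 more payments.

19 months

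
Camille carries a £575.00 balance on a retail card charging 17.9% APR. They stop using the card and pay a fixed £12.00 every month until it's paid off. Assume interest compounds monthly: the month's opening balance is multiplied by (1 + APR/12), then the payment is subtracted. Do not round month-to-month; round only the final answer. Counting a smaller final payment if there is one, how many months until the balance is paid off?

85 months

Monthly rate r = 17.9%/12 = 1.49167% = 0.0149167.
Recurrence: B ← B·(1+r) − £12.00.
Month 1: interest £8.58; balance after payment £571.58.
Month 2: interest £8.53; balance after payment £568.10.
Closed form: n = −ln(1 − rB₀/P)/ln(1+r) = −ln(0.28524)/ln(1.01492) ≈ 84.720, so the balance reaches zero during payment 85.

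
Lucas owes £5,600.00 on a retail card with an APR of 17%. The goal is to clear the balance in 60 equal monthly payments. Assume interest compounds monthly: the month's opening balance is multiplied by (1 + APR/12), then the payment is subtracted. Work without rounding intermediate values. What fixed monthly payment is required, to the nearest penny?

£139.17

Monthly rate r = 17%/12 = 1.41667% = 0.0141667.
Level-payment amortization: P = B₀·r / (1 − (1+r)^(−n)) = 5600.00·0.0141667 / (1 − 1.01417^(−60)).
Denominator 1 − (1+r)^(−60) = 0.570028105.
P = 79.3333 / 0.570028105 ≈ 139.17.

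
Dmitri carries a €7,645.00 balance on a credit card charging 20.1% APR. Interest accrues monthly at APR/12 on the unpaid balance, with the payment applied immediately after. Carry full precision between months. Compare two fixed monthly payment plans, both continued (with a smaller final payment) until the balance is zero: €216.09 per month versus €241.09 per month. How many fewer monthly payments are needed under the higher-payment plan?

Monthly rate r = 20.1%/12 = 1.675% = 0.01675.
At €216.09/mo: n = ⌈−ln(1 − rB₀/P)/ln(1+r)⌉ = 55 payments (last €12.30); total interest = total paid − €7,645.00 = €4,036.16.
At €241.09/mo: 46 payments (last €144.96); total interest €3,349.01.
Payments saved = 55 − 46 = 9.

9 fewer payments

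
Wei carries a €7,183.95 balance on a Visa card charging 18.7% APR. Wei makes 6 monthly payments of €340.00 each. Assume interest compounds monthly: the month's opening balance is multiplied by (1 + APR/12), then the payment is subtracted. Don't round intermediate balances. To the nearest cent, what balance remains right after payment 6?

€5,761.22

Monthly rate r = 18.7%/12 = 1.55833% = 0.0155833.
Each month: B ← B·(1+r) − €340.00.
Month 1: interest €111.95; balance after payment €6,955.90.
Month 2: interest €108.40; balance after payment €6,724.30.
Month 3: interest €104.79; balance after payment €6,489.08.
Month 4: interest €101.12; balance after payment €6,250.20.
Month 5: interest €97.40; balance after payment €6,007.60.
Month 6: interest €93.62; balance after payment €5,761.22.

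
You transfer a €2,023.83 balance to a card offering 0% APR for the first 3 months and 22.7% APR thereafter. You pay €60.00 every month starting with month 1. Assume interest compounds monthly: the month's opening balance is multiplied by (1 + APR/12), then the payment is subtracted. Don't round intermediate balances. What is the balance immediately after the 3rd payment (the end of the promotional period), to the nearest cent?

Promo months 1–3 at r₀ = 0%/12 = 0; months 4+ at r₁ = 22.7%/12 = 0.0189167.
After month 3 (no interest yet): B = €2,023.83 − 3·€60.00 = €1,843.83.

€1,843.83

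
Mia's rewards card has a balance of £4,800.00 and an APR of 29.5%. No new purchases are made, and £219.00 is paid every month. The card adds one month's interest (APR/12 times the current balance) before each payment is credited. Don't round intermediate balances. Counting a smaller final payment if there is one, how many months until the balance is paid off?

32 payments

Monthly rate r = 29.5%/12 = 2.45833% = 0.0245833.
Recurrence: B ← B·(1+r) − £219.00.
Month 1: interest £118.00; balance after payment £4,699.00.
Month 2: interest £115.52; balance after payment £4,595.52.
Closed form: n = −ln(1 − rB₀/P)/ln(1+r) = −ln(0.46119)/ln(1.02458) ≈ 31.868, so the balance reaches zero during payment 32.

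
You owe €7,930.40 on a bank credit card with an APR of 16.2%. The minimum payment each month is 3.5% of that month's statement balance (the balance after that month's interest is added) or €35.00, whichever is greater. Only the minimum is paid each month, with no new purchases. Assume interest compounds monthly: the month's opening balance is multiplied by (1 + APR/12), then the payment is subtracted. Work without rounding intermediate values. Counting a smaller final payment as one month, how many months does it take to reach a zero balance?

Monthly rate r = 16.2%/12 = 1.35% = 0.0135.
While 3.5% of the post-interest balance exceeds €35.00, each month B ← (B·(1+r))·(1 − 0.035), i.e. B shrinks by the factor (1+r)·0.965 = 0.97803.
This holds for months 1–94. Entering month 95 the balance is €982.42; 3.5% of the post-interest balance is now below €35.00, so the flat €35.00 minimum applies from here.
From month 95 a fixed €35.00 at rate r clears €982.42 in 36 more payments. Total: 94 + 36 = 130 months.

130 months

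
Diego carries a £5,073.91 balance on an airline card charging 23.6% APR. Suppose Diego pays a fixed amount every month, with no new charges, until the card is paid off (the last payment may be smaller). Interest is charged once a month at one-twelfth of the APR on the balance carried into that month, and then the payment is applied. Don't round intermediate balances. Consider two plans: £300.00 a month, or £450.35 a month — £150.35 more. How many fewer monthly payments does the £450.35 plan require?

Monthly rate r = 23.6%/12 = 1.96667% = 0.0196667.
At £300.00/mo: n = ⌈−ln(1 − rB₀/P)/ln(1+r)⌉ = 21 payments (last £229.80); total interest = total paid − £5,073.91 = £1,155.89.
At £450.35/mo: 13 payments (last £388.42); total interest £718.71.
Payments saved = 21 − 13 = 8.

8 fewer payments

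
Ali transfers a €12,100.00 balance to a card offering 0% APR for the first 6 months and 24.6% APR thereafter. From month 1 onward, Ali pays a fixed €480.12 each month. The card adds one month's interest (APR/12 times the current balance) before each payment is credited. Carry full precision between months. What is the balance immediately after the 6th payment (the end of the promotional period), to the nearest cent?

Promo months 1–6 at r₀ = 0%/12 = 0; months 7+ at r₁ = 24.6%/12 = 0.0205.
After month 6 (no interest yet): B = €12,100.00 − 6·€480.12 = €9,219.28.

€9,219.28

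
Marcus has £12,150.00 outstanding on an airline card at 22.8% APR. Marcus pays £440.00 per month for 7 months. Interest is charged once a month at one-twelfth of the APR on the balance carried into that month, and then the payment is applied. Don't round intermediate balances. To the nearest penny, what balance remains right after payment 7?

£10,599.81

Monthly rate r = 22.8%/12 = 1.9% = 0.019.
Each month: B ← B·(1+r) − £440.00.
Month 1: interest £230.85; balance after payment £11,940.85.
Month 2: interest £226.88; balance after payment £11,727.73.
Month 3: interest £222.83; balance after payment £11,510.55.
Month 4: interest £218.70; balance after payment £11,289.25.
Month 5: interest £214.50; balance after payment £11,063.75.
Month 6: interest £210.21; balance after payment £10,833.96.
Month 7: interest £205.85; balance after payment £10,599.81.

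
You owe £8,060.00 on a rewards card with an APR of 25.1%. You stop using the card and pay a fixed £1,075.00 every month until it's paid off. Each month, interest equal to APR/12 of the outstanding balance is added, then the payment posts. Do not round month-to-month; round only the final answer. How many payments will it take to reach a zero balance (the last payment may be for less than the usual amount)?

Monthly rate r = 25.1%/12 = 2.09167% = 0.0209167.
Recurrence: B ← B·(1+r) − £1,075.00.
Month 1: interest £168.59; balance after payment £7,153.59.
Month 2: interest £149.63; balance after payment £6,228.22.
Closed form: n = −ln(1 − rB₀/P)/ln(1+r) = −ln(0.84317)/ln(1.02092) ≈ 8.240, so the balance reaches zero during payment 9.

9 payments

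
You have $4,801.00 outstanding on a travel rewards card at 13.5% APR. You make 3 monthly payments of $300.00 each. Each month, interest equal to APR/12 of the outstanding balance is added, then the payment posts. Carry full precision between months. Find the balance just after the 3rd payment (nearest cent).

$4,054.70

Monthly rate r = 13.5%/12 = 1.125% = 0.01125.
Each month: B ← B·(1+r) − $300.00.
Month 1: interest $54.01; balance after payment $4,555.01.
Month 2: interest $51.24; balance after payment $4,306.26.
Month 3: interest $48.45; balance after payment $4,054.70.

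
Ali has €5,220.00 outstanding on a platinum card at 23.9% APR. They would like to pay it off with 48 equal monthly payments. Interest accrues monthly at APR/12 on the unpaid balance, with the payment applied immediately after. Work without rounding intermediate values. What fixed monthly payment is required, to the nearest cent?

€169.89

Monthly rate r = 23.9%/12 = 1.99167% = 0.0199167.
Level-payment amortization: P = B₀·r / (1 − (1+r)^(−n)) = 5220.00·0.0199167 / (1 − 1.01992^(−48)).
Denominator 1 − (1+r)^(−48) = 0.611943519.
P = 103.965 / 0.611943519 ≈ 169.89.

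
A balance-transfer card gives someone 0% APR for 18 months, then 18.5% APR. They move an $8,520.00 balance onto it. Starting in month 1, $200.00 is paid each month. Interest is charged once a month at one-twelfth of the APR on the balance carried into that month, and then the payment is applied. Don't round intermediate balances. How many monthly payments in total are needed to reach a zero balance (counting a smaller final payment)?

50 months

Promo months 1–18 at r₀ = 0%/12 = 0; months 19+ at r₁ = 18.5%/12 = 0.0154167.
After month 18 (no interest yet): B = $8,520.00 − 18·$200.00 = $4,920.00.
Then at r₁ with $200.00/mo: n₂ = −ln(1 − r₁·B/P)/ln(1+r₁) ≈ 31.17 → 32 more payments.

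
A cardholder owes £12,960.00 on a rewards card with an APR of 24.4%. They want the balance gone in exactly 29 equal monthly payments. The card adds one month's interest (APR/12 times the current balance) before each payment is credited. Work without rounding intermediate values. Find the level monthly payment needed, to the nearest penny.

£595.93

Monthly rate r = 24.4%/12 = 2.03333% = 0.0203333.
Level-payment amortization: P = B₀·r / (1 − (1+r)^(−n)) = 12960.00·0.0203333 / (1 − 1.02033^(−29)).
Denominator 1 − (1+r)^(−29) = 0.442198306.
P = 263.52 / 0.442198306 ≈ 595.93.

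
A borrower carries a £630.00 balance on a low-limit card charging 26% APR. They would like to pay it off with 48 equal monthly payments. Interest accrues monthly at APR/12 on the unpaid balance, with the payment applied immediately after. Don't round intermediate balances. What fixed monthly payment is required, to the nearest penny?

£21.24

Monthly rate r = 26%/12 = 2.16667% = 0.0216667.
Level-payment amortization: P = B₀·r / (1 − (1+r)^(−n)) = 630.00·0.0216667 / (1 − 1.02167^(−48)).
Denominator 1 − (1+r)^(−48) = 0.642597784.
P = 13.65 / 0.642597784 ≈ 21.24.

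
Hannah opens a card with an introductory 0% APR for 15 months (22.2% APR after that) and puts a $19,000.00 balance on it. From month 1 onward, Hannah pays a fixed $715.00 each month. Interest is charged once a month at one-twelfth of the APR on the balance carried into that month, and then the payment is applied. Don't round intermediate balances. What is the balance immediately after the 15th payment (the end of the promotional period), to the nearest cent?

Promo months 1–15 at r₀ = 0%/12 = 0; months 16+ at r₁ = 22.2%/12 = 0.0185.
After month 15 (no interest yet): B = $19,000.00 − 15·$715.00 = $8,275.00.

$8,275.00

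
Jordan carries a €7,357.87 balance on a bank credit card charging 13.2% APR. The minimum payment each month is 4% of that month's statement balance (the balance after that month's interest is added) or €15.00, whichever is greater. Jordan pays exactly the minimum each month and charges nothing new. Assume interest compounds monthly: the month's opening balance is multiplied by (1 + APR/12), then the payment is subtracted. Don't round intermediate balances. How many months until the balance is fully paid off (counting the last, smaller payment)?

129 months

Monthly rate r = 13.2%/12 = 1.1% = 0.011.
While 4% of the post-interest balance exceeds €15.00, each month B ← (B·(1+r))·(1 − 0.04), i.e. B shrinks by the factor (1+r)·0.96 = 0.97056.
This holds for months 1–100. Entering month 101 the balance is €370.67; 4% of the post-interest balance is now below €15.00, so the flat €15.00 minimum applies from here.
From month 101 a fixed €15.00 at rate r clears €370.67 in 29 more payments. Total: 100 + 29 = 129 months.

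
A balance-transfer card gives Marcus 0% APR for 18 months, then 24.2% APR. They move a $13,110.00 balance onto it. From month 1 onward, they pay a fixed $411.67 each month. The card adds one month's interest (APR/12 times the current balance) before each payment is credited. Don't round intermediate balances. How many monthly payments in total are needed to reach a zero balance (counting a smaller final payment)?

Promo months 1–18 at r₀ = 0%/12 = 0; months 19+ at r₁ = 24.2%/12 = 0.0201667.
After month 18 (no interest yet): B = $13,110.00 − 18·$411.67 = $5,699.94.
Then at r₁ with $411.67/mo: n₂ = −ln(1 − r₁·B/P)/ln(1+r₁) ≈ 16.40 → 17 more payments.

35 months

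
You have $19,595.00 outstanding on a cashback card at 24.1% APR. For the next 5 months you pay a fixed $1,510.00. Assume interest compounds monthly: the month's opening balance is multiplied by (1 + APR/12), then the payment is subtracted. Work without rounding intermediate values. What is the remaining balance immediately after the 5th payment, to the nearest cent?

Monthly rate r = 24.1%/12 = 2.00833% = 0.0200833.
Each month: B ← B·(1+r) − $1,510.00.
Month 1: interest $393.53; balance after payment $18,478.53.
Month 2: interest $371.11; balance after payment $17,339.64.
Month 3: interest $348.24; balance after payment $16,177.88.
Month 4: interest $324.91; balance after payment $14,992.79.
Month 5: interest $301.11; balance after payment $13,783.89.

$13,783.89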